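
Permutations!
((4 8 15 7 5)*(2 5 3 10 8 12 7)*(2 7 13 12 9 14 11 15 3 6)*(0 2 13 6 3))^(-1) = (0 8 10 3 7 15 11 14 9 4 5 2)(6 12 13)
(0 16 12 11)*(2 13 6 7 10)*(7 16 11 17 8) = (0 11)(2 13 6 16 12 17 8 7 10) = [11, 1, 13, 3, 4, 5, 16, 10, 7, 9, 2, 0, 17, 6, 14, 15, 12, 8]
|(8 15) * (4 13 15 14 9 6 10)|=8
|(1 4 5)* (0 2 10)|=|(0 2 10)(1 4 5)|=3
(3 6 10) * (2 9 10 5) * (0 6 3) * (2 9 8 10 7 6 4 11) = (0 4 11 2 8 10)(5 9 7 6) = [4, 1, 8, 3, 11, 9, 5, 6, 10, 7, 0, 2]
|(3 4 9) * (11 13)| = 6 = |(3 4 9)(11 13)|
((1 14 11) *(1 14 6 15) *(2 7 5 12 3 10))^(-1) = ((1 6 15)(2 7 5 12 3 10)(11 14))^(-1) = (1 15 6)(2 10 3 12 5 7)(11 14)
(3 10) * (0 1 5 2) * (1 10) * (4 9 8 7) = (0 10 3 1 5 2)(4 9 8 7) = [10, 5, 0, 1, 9, 2, 6, 4, 7, 8, 3]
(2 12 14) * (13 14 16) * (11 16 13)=[0, 1, 12, 3, 4, 5, 6, 7, 8, 9, 10, 16, 13, 14, 2, 15, 11]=(2 12 13 14)(11 16)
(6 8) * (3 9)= [0, 1, 2, 9, 4, 5, 8, 7, 6, 3]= (3 9)(6 8)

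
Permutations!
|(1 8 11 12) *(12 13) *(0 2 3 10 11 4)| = |(0 2 3 10 11 13 12 1 8 4)| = 10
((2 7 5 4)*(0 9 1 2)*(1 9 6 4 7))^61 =(9)(0 6 4)(1 2)(5 7)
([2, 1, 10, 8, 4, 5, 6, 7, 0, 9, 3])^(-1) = (0 8 3 10 2)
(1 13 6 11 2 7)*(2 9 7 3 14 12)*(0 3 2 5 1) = (0 3 14 12 5 1 13 6 11 9 7) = [3, 13, 2, 14, 4, 1, 11, 0, 8, 7, 10, 9, 5, 6, 12]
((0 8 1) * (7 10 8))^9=((0 7 10 8 1))^9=(0 1 8 10 7)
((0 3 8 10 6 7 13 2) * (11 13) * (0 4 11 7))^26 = ((0 3 8 10 6)(2 4 11 13))^26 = (0 3 8 10 6)(2 11)(4 13)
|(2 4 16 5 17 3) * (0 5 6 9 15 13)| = 11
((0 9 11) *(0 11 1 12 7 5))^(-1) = ((0 9 1 12 7 5))^(-1) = (0 5 7 12 1 9)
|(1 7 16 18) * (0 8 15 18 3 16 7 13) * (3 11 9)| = 12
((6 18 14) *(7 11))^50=((6 18 14)(7 11))^50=(6 14 18)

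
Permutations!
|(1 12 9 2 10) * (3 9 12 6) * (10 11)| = |(12)(1 6 3 9 2 11 10)| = 7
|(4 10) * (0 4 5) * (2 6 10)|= 6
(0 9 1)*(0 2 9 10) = (0 10)(1 2 9) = [10, 2, 9, 3, 4, 5, 6, 7, 8, 1, 0]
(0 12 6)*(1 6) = [12, 6, 2, 3, 4, 5, 0, 7, 8, 9, 10, 11, 1] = (0 12 1 6)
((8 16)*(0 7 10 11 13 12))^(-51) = ((0 7 10 11 13 12)(8 16))^(-51) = (0 11)(7 13)(8 16)(10 12)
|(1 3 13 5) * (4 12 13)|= |(1 3 4 12 13 5)|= 6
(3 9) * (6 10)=[0, 1, 2, 9, 4, 5, 10, 7, 8, 3, 6]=(3 9)(6 10)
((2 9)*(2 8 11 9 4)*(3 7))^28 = (8 11 9)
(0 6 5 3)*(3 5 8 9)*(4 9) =(0 6 8 4 9 3) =[6, 1, 2, 0, 9, 5, 8, 7, 4, 3]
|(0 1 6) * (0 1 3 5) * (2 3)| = |(0 2 3 5)(1 6)| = 4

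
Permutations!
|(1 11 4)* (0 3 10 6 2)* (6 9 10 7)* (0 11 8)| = |(0 3 7 6 2 11 4 1 8)(9 10)| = 18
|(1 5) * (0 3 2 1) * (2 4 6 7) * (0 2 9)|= 6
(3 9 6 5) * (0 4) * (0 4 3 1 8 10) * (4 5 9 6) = (0 3 6 9 4 5 1 8 10) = [3, 8, 2, 6, 5, 1, 9, 7, 10, 4, 0]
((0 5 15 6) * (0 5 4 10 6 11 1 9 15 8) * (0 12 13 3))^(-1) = ((0 4 10 6 5 8 12 13 3)(1 9 15 11))^(-1) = (0 3 13 12 8 5 6 10 4)(1 11 15 9)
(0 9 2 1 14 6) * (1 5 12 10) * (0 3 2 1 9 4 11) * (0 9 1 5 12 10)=(0 4 11 9 5 10 1 14 6 3 2 12)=[4, 14, 12, 2, 11, 10, 3, 7, 8, 5, 1, 9, 0, 13, 6]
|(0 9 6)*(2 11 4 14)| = 12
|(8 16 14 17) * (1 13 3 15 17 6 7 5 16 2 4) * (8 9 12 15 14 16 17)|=14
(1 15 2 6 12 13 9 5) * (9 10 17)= (1 15 2 6 12 13 10 17 9 5)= [0, 15, 6, 3, 4, 1, 12, 7, 8, 5, 17, 11, 13, 10, 14, 2, 16, 9]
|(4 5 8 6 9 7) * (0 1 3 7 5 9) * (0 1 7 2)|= 10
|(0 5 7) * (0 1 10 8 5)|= 5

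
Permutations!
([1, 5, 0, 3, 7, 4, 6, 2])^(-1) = (0 2 7 4 5 1)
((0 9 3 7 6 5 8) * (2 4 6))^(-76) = ((0 9 3 7 2 4 6 5 8))^(-76) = (0 4 9 6 3 5 7 8 2)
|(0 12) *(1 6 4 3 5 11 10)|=|(0 12)(1 6 4 3 5 11 10)|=14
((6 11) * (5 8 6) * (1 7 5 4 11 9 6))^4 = ((1 7 5 8)(4 11)(6 9))^4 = (11)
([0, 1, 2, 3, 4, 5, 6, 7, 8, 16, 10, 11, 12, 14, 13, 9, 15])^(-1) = (9 15 16)(13 14)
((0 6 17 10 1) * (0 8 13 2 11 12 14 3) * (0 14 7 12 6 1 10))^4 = (0 2)(1 11)(6 8)(13 17)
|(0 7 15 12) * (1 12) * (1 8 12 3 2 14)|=20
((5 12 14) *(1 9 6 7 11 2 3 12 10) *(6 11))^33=(1 14 2)(3 9 5)(6 7)(10 12 11)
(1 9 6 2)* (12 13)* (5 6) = [0, 9, 1, 3, 4, 6, 2, 7, 8, 5, 10, 11, 13, 12] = (1 9 5 6 2)(12 13)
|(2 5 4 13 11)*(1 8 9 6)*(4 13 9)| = |(1 8 4 9 6)(2 5 13 11)| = 20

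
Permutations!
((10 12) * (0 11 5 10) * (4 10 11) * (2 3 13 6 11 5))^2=(0 10)(2 13 11 3 6)(4 12)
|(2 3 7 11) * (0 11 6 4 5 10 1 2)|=|(0 11)(1 2 3 7 6 4 5 10)|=8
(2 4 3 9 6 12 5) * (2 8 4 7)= [0, 1, 7, 9, 3, 8, 12, 2, 4, 6, 10, 11, 5]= (2 7)(3 9 6 12 5 8 4)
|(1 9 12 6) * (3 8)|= |(1 9 12 6)(3 8)|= 4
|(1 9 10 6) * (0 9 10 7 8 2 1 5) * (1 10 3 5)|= 10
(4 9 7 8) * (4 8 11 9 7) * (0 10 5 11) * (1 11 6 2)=(0 10 5 6 2 1 11 9 4 7)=[10, 11, 1, 3, 7, 6, 2, 0, 8, 4, 5, 9]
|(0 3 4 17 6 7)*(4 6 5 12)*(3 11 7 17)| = 6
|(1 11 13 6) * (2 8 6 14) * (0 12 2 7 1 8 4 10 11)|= 10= |(0 12 2 4 10 11 13 14 7 1)(6 8)|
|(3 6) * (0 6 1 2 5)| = |(0 6 3 1 2 5)| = 6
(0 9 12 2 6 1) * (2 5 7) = (0 9 12 5 7 2 6 1) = [9, 0, 6, 3, 4, 7, 1, 2, 8, 12, 10, 11, 5]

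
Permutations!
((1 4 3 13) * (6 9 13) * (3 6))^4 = (1 13 9 6 4)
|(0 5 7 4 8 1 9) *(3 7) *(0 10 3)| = |(0 5)(1 9 10 3 7 4 8)| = 14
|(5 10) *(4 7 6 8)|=4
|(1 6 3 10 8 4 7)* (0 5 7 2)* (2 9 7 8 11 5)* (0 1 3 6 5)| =|(0 2 1 5 8 4 9 7 3 10 11)| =11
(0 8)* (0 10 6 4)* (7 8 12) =(0 12 7 8 10 6 4) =[12, 1, 2, 3, 0, 5, 4, 8, 10, 9, 6, 11, 7]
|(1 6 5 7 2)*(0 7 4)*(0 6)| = |(0 7 2 1)(4 6 5)| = 12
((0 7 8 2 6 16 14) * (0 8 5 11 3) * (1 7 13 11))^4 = (1 7 5)(2 8 14 16 6)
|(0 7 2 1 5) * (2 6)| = |(0 7 6 2 1 5)| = 6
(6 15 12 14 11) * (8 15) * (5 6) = (5 6 8 15 12 14 11) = [0, 1, 2, 3, 4, 6, 8, 7, 15, 9, 10, 5, 14, 13, 11, 12]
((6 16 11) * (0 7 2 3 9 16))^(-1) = (0 6 11 16 9 3 2 7)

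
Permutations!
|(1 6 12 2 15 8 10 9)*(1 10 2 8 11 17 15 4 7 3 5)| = |(1 6 12 8 2 4 7 3 5)(9 10)(11 17 15)| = 18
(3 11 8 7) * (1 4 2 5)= [0, 4, 5, 11, 2, 1, 6, 3, 7, 9, 10, 8]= (1 4 2 5)(3 11 8 7)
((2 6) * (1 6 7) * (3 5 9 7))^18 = (1 5 6 9 2 7 3)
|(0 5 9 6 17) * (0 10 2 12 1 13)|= 10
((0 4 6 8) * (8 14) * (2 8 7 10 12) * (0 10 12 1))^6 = (0 2 6 10 7)(1 12 4 8 14)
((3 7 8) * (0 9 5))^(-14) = ((0 9 5)(3 7 8))^(-14) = (0 9 5)(3 7 8)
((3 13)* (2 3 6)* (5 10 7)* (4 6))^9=(2 6 4 13 3)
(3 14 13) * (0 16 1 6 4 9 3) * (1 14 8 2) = (0 16 14 13)(1 6 4 9 3 8 2) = [16, 6, 1, 8, 9, 5, 4, 7, 2, 3, 10, 11, 12, 0, 13, 15, 14]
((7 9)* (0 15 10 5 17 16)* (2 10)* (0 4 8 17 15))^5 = ((2 10 5 15)(4 8 17 16)(7 9))^5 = (2 10 5 15)(4 8 17 16)(7 9)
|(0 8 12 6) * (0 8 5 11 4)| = 12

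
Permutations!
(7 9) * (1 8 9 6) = (1 8 9 7 6) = [0, 8, 2, 3, 4, 5, 1, 6, 9, 7]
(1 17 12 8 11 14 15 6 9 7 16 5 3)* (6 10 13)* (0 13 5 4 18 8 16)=(0 13 6 9 7)(1 17 12 16 4 18 8 11 14 15 10 5 3)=[13, 17, 2, 1, 18, 3, 9, 0, 11, 7, 5, 14, 16, 6, 15, 10, 4, 12, 8]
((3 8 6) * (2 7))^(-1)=(2 7)(3 6 8)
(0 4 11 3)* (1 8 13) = (0 4 11 3)(1 8 13) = [4, 8, 2, 0, 11, 5, 6, 7, 13, 9, 10, 3, 12, 1]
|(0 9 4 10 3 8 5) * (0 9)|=6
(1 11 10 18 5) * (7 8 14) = (1 11 10 18 5)(7 8 14) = [0, 11, 2, 3, 4, 1, 6, 8, 14, 9, 18, 10, 12, 13, 7, 15, 16, 17, 5]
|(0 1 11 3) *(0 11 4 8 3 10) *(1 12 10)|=|(0 12 10)(1 4 8 3 11)|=15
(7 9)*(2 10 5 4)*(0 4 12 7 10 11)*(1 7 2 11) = [4, 7, 1, 3, 11, 12, 6, 9, 8, 10, 5, 0, 2] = (0 4 11)(1 7 9 10 5 12 2)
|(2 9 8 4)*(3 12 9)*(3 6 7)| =|(2 6 7 3 12 9 8 4)| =8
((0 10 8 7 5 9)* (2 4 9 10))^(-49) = ((0 2 4 9)(5 10 8 7))^(-49) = (0 9 4 2)(5 7 8 10)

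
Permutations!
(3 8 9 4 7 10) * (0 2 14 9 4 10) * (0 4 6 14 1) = (0 2 1)(3 8 6 14 9 10)(4 7) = [2, 0, 1, 8, 7, 5, 14, 4, 6, 10, 3, 11, 12, 13, 9]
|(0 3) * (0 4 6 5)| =|(0 3 4 6 5)| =5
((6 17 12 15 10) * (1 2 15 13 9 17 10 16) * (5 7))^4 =(17) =((1 2 15 16)(5 7)(6 10)(9 17 12 13))^4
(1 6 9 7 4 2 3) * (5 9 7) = [0, 6, 3, 1, 2, 9, 7, 4, 8, 5] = (1 6 7 4 2 3)(5 9)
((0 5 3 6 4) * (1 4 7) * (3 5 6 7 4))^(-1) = ((0 6 4)(1 3 7))^(-1) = (0 4 6)(1 7 3)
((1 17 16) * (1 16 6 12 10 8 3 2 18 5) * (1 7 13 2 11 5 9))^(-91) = ((1 17 6 12 10 8 3 11 5 7 13 2 18 9))^(-91) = (1 11)(2 10)(3 9)(5 17)(6 7)(8 18)(12 13)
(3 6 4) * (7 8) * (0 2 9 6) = (0 2 9 6 4 3)(7 8) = [2, 1, 9, 0, 3, 5, 4, 8, 7, 6]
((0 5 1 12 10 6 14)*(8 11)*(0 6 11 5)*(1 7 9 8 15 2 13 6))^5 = (1 2 12 13 10 6 11 14 15)(5 7 9 8)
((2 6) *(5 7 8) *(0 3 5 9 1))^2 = (0 5 8 1 3 7 9)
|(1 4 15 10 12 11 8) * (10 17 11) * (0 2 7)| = |(0 2 7)(1 4 15 17 11 8)(10 12)| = 6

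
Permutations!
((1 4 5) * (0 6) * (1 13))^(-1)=((0 6)(1 4 5 13))^(-1)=(0 6)(1 13 5 4)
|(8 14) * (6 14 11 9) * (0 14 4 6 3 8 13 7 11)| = |(0 14 13 7 11 9 3 8)(4 6)| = 8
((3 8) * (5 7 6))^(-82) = (8)(5 6 7)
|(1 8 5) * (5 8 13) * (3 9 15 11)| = |(1 13 5)(3 9 15 11)| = 12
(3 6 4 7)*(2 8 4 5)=(2 8 4 7 3 6 5)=[0, 1, 8, 6, 7, 2, 5, 3, 4]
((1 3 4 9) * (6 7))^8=((1 3 4 9)(6 7))^8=(9)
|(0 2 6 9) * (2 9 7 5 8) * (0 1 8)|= |(0 9 1 8 2 6 7 5)|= 8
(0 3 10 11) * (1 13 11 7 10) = (0 3 1 13 11)(7 10) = [3, 13, 2, 1, 4, 5, 6, 10, 8, 9, 7, 0, 12, 11]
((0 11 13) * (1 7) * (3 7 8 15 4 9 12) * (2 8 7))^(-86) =((0 11 13)(1 7)(2 8 15 4 9 12 3))^(-86) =(0 11 13)(2 12 4 8 3 9 15)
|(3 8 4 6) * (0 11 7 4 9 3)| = |(0 11 7 4 6)(3 8 9)| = 15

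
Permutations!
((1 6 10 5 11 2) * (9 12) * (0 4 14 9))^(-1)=(0 12 9 14 4)(1 2 11 5 10 6)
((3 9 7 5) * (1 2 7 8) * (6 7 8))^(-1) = (1 8 2)(3 5 7 6 9)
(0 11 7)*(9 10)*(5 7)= (0 11 5 7)(9 10)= [11, 1, 2, 3, 4, 7, 6, 0, 8, 10, 9, 5]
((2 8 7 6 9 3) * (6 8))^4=((2 6 9 3)(7 8))^4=(9)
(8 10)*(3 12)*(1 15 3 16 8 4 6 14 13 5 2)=(1 15 3 12 16 8 10 4 6 14 13 5 2)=[0, 15, 1, 12, 6, 2, 14, 7, 10, 9, 4, 11, 16, 5, 13, 3, 8]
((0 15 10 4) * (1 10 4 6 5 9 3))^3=(15)(1 5)(3 6)(9 10)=((0 15 4)(1 10 6 5 9 3))^3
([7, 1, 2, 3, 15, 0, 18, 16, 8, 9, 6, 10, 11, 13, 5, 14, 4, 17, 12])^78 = [7, 1, 2, 3, 15, 0, 11, 16, 8, 9, 12, 18, 6, 13, 5, 14, 4, 17, 10]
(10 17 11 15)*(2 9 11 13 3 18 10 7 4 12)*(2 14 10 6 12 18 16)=(2 9 11 15 7 4 18 6 12 14 10 17 13 3 16)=[0, 1, 9, 16, 18, 5, 12, 4, 8, 11, 17, 15, 14, 3, 10, 7, 2, 13, 6]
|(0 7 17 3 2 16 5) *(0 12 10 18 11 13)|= 12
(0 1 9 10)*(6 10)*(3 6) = [1, 9, 2, 6, 4, 5, 10, 7, 8, 3, 0] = (0 1 9 3 6 10)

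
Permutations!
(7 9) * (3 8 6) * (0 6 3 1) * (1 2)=(0 6 2 1)(3 8)(7 9)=[6, 0, 1, 8, 4, 5, 2, 9, 3, 7]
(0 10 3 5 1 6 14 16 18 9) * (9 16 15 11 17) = (0 10 3 5 1 6 14 15 11 17 9)(16 18) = [10, 6, 2, 5, 4, 1, 14, 7, 8, 0, 3, 17, 12, 13, 15, 11, 18, 9, 16]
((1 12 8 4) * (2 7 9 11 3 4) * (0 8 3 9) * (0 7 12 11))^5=((0 8 2 12 3 4 1 11 9))^5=(0 4 8 1 2 11 12 9 3)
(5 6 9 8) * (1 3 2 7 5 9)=(1 3 2 7 5 6)(8 9)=[0, 3, 7, 2, 4, 6, 1, 5, 9, 8]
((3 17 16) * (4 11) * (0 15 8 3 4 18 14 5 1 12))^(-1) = ((0 15 8 3 17 16 4 11 18 14 5 1 12))^(-1) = (0 12 1 5 14 18 11 4 16 17 3 8 15)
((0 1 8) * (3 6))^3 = (8)(3 6) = ((0 1 8)(3 6))^3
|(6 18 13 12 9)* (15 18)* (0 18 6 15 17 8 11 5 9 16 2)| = 42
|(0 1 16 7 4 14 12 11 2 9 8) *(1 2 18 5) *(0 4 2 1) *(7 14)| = |(0 1 16 14 12 11 18 5)(2 9 8 4 7)| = 40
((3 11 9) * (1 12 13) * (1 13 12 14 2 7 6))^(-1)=((1 14 2 7 6)(3 11 9))^(-1)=(1 6 7 2 14)(3 9 11)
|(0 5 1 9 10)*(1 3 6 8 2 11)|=10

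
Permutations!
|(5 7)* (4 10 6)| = 6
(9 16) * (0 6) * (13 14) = (0 6)(9 16)(13 14) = [6, 1, 2, 3, 4, 5, 0, 7, 8, 16, 10, 11, 12, 14, 13, 15, 9]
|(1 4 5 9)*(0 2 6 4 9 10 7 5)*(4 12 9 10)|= 10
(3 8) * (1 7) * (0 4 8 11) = (0 4 8 3 11)(1 7) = [4, 7, 2, 11, 8, 5, 6, 1, 3, 9, 10, 0]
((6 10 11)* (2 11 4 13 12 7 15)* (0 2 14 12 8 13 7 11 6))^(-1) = (0 11 12 14 15 7 4 10 6 2)(8 13)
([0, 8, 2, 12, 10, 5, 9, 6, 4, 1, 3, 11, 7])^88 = [0, 6, 2, 4, 1, 5, 12, 3, 9, 7, 8, 11, 10]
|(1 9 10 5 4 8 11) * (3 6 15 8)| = 10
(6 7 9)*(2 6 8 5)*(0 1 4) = [1, 4, 6, 3, 0, 2, 7, 9, 5, 8] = (0 1 4)(2 6 7 9 8 5)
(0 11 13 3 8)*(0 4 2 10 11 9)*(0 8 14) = (0 9 8 4 2 10 11 13 3 14) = [9, 1, 10, 14, 2, 5, 6, 7, 4, 8, 11, 13, 12, 3, 0]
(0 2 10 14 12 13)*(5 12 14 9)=[2, 1, 10, 3, 4, 12, 6, 7, 8, 5, 9, 11, 13, 0, 14]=(14)(0 2 10 9 5 12 13)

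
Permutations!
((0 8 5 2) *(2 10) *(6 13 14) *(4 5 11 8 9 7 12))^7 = (0 2 10 5 4 12 7 9)(6 13 14)(8 11)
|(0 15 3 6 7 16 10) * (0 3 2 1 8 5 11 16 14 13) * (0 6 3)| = 36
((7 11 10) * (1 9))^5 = ((1 9)(7 11 10))^5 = (1 9)(7 10 11)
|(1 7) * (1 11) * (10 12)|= |(1 7 11)(10 12)|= 6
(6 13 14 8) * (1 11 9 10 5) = (1 11 9 10 5)(6 13 14 8) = [0, 11, 2, 3, 4, 1, 13, 7, 6, 10, 5, 9, 12, 14, 8]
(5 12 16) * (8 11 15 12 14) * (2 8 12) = (2 8 11 15)(5 14 12 16) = [0, 1, 8, 3, 4, 14, 6, 7, 11, 9, 10, 15, 16, 13, 12, 2, 5]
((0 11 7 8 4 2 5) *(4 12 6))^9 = (12)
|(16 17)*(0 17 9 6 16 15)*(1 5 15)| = 15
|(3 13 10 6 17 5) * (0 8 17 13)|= 15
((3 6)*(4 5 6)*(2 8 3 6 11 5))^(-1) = (2 4 3 8)(5 11)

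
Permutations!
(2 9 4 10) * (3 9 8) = (2 8 3 9 4 10) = [0, 1, 8, 9, 10, 5, 6, 7, 3, 4, 2]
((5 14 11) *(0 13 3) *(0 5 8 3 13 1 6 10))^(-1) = (0 10 6 1)(3 8 11 14 5)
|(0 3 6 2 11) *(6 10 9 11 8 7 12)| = |(0 3 10 9 11)(2 8 7 12 6)| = 5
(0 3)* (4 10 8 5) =(0 3)(4 10 8 5) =[3, 1, 2, 0, 10, 4, 6, 7, 5, 9, 8]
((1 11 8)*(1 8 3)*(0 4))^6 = (11)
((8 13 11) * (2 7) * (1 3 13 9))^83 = (1 9 8 11 13 3)(2 7)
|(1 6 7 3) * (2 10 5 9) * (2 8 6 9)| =6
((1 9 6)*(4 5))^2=((1 9 6)(4 5))^2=(1 6 9)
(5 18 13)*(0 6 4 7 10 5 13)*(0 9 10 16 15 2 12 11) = (0 6 4 7 16 15 2 12 11)(5 18 9 10) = [6, 1, 12, 3, 7, 18, 4, 16, 8, 10, 5, 0, 11, 13, 14, 2, 15, 17, 9]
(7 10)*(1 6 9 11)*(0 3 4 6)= [3, 0, 2, 4, 6, 5, 9, 10, 8, 11, 7, 1]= (0 3 4 6 9 11 1)(7 10)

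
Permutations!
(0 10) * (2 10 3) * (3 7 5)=[7, 1, 10, 2, 4, 3, 6, 5, 8, 9, 0]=(0 7 5 3 2 10)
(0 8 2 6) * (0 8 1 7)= (0 1 7)(2 6 8)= [1, 7, 6, 3, 4, 5, 8, 0, 2]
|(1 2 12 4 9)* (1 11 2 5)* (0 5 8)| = 20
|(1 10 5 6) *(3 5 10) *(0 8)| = |(10)(0 8)(1 3 5 6)| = 4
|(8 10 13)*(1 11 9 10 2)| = 7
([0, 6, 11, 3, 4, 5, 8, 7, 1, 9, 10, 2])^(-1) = [0, 8, 11, 3, 4, 5, 1, 7, 6, 9, 10, 2]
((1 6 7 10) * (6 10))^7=(1 10)(6 7)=((1 10)(6 7))^7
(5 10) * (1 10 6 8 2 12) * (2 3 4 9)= (1 10 5 6 8 3 4 9 2 12)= [0, 10, 12, 4, 9, 6, 8, 7, 3, 2, 5, 11, 1]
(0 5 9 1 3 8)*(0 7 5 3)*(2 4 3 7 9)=(0 7 5 2 4 3 8 9 1)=[7, 0, 4, 8, 3, 2, 6, 5, 9, 1]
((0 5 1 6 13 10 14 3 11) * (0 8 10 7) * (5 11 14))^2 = ((0 11 8 10 5 1 6 13 7)(3 14))^2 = (14)(0 8 5 6 7 11 10 1 13)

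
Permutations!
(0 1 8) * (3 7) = (0 1 8)(3 7) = [1, 8, 2, 7, 4, 5, 6, 3, 0]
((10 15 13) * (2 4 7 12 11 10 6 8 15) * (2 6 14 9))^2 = (2 7 11 6 15 14)(4 12 10 8 13 9)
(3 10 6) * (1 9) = [0, 9, 2, 10, 4, 5, 3, 7, 8, 1, 6] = (1 9)(3 10 6)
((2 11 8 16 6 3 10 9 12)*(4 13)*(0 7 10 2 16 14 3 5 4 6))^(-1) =(0 16 12 9 10 7)(2 3 14 8 11)(4 5 6 13)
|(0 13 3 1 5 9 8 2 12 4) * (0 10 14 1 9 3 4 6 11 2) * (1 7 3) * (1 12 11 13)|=|(0 1 5 12 6 13 4 10 14 7 3 9 8)(2 11)|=26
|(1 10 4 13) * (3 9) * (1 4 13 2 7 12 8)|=|(1 10 13 4 2 7 12 8)(3 9)|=8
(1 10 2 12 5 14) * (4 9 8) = (1 10 2 12 5 14)(4 9 8) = [0, 10, 12, 3, 9, 14, 6, 7, 4, 8, 2, 11, 5, 13, 1]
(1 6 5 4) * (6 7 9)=[0, 7, 2, 3, 1, 4, 5, 9, 8, 6]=(1 7 9 6 5 4)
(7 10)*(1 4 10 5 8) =(1 4 10 7 5 8) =[0, 4, 2, 3, 10, 8, 6, 5, 1, 9, 7]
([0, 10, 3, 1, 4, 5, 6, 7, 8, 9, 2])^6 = [0, 2, 1, 10, 4, 5, 6, 7, 8, 9, 3]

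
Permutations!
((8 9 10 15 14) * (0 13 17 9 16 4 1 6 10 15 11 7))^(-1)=((0 13 17 9 15 14 8 16 4 1 6 10 11 7))^(-1)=(0 7 11 10 6 1 4 16 8 14 15 9 17 13)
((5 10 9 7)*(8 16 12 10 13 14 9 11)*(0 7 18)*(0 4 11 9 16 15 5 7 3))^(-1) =((0 3)(4 11 8 15 5 13 14 16 12 10 9 18))^(-1) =(0 3)(4 18 9 10 12 16 14 13 5 15 8 11)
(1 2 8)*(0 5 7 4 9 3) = (0 5 7 4 9 3)(1 2 8) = [5, 2, 8, 0, 9, 7, 6, 4, 1, 3]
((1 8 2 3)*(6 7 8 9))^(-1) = (1 3 2 8 7 6 9) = ((1 9 6 7 8 2 3))^(-1)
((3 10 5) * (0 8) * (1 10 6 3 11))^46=(1 5)(10 11)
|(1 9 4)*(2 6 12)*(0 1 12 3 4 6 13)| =9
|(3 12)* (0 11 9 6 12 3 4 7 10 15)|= 9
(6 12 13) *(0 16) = (0 16)(6 12 13) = [16, 1, 2, 3, 4, 5, 12, 7, 8, 9, 10, 11, 13, 6, 14, 15, 0]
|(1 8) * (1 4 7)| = 4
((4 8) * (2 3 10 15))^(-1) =(2 15 10 3)(4 8)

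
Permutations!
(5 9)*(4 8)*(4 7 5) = (4 8 7 5 9) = [0, 1, 2, 3, 8, 9, 6, 5, 7, 4]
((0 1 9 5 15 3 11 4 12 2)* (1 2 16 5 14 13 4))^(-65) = (0 2)(1 9 14 13 4 12 16 5 15 3 11)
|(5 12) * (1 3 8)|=|(1 3 8)(5 12)|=6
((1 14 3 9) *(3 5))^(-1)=(1 9 3 5 14)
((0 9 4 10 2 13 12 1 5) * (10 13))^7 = (13)(2 10)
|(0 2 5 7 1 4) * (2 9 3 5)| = |(0 9 3 5 7 1 4)| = 7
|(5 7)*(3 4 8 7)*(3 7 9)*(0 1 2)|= |(0 1 2)(3 4 8 9)(5 7)|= 12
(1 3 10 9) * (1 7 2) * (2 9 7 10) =(1 3 2)(7 9 10) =[0, 3, 1, 2, 4, 5, 6, 9, 8, 10, 7]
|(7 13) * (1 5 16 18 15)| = |(1 5 16 18 15)(7 13)| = 10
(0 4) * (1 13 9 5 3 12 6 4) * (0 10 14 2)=(0 1 13 9 5 3 12 6 4 10 14 2)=[1, 13, 0, 12, 10, 3, 4, 7, 8, 5, 14, 11, 6, 9, 2]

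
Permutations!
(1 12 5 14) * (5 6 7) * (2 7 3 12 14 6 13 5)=(1 14)(2 7)(3 12 13 5 6)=[0, 14, 7, 12, 4, 6, 3, 2, 8, 9, 10, 11, 13, 5, 1]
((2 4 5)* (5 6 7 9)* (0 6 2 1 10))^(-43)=(0 10 1 5 9 7 6)(2 4)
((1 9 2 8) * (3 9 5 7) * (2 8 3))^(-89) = (1 7 3 8 5 2 9)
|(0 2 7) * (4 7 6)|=5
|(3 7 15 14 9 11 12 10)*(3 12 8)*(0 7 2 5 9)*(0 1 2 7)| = 10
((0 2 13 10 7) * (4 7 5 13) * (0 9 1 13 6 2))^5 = (1 2 13 4 10 7 5 9 6)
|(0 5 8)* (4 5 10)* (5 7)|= 6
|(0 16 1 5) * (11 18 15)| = |(0 16 1 5)(11 18 15)| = 12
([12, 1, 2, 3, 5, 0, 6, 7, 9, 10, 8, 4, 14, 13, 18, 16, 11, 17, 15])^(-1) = (0 5 4 11 16 15 18 14 12)(8 10 9)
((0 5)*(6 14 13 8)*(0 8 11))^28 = (14)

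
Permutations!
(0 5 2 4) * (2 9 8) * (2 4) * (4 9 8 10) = [5, 1, 2, 3, 0, 8, 6, 7, 9, 10, 4] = (0 5 8 9 10 4)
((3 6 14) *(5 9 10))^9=((3 6 14)(5 9 10))^9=(14)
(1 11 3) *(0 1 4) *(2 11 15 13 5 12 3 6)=[1, 15, 11, 4, 0, 12, 2, 7, 8, 9, 10, 6, 3, 5, 14, 13]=(0 1 15 13 5 12 3 4)(2 11 6)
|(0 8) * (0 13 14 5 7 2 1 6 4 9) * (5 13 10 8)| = |(0 5 7 2 1 6 4 9)(8 10)(13 14)| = 8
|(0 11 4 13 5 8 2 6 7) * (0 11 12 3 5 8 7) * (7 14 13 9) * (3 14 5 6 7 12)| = 9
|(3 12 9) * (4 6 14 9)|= 6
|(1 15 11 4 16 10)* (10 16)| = |(16)(1 15 11 4 10)| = 5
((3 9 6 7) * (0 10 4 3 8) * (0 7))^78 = (10)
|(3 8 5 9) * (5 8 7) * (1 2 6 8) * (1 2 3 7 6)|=15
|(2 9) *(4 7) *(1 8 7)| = 4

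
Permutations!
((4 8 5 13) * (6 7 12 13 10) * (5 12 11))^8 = (13)(5 7 10 11 6)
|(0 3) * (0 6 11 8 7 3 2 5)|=|(0 2 5)(3 6 11 8 7)|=15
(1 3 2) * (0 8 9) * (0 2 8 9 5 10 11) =(0 9 2 1 3 8 5 10 11) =[9, 3, 1, 8, 4, 10, 6, 7, 5, 2, 11, 0]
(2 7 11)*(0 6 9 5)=(0 6 9 5)(2 7 11)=[6, 1, 7, 3, 4, 0, 9, 11, 8, 5, 10, 2]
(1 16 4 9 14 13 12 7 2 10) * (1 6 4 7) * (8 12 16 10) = (1 10 6 4 9 14 13 16 7 2 8 12) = [0, 10, 8, 3, 9, 5, 4, 2, 12, 14, 6, 11, 1, 16, 13, 15, 7]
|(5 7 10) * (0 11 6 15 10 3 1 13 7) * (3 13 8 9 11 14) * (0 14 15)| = |(0 15 10 5 14 3 1 8 9 11 6)(7 13)| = 22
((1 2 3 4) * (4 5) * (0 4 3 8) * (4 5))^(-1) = ((0 5 3 4 1 2 8))^(-1) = (0 8 2 1 4 3 5)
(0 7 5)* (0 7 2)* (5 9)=(0 2)(5 7 9)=[2, 1, 0, 3, 4, 7, 6, 9, 8, 5]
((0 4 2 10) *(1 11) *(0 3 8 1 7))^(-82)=((0 4 2 10 3 8 1 11 7))^(-82)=(0 7 11 1 8 3 10 2 4)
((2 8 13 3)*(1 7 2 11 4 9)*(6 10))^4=((1 7 2 8 13 3 11 4 9)(6 10))^4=(1 13 9 8 4 2 11 7 3)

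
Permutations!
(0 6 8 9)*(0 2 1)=(0 6 8 9 2 1)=[6, 0, 1, 3, 4, 5, 8, 7, 9, 2]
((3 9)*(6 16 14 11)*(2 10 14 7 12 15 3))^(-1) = (2 9 3 15 12 7 16 6 11 14 10)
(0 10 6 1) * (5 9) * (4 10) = [4, 0, 2, 3, 10, 9, 1, 7, 8, 5, 6] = (0 4 10 6 1)(5 9)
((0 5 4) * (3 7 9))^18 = ((0 5 4)(3 7 9))^18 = (9)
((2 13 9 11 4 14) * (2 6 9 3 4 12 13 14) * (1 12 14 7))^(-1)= (1 7 2 4 3 13 12)(6 14 11 9)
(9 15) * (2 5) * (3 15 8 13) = [0, 1, 5, 15, 4, 2, 6, 7, 13, 8, 10, 11, 12, 3, 14, 9] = (2 5)(3 15 9 8 13)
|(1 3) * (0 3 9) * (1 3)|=|(0 1 9)|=3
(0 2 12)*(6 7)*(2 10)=(0 10 2 12)(6 7)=[10, 1, 12, 3, 4, 5, 7, 6, 8, 9, 2, 11, 0]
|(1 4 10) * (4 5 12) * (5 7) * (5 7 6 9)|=|(1 6 9 5 12 4 10)|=7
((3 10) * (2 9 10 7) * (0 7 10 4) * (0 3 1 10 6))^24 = ((0 7 2 9 4 3 6)(1 10))^24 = (10)(0 9 6 2 3 7 4)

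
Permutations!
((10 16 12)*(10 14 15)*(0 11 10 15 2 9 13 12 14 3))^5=((0 11 10 16 14 2 9 13 12 3))^5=(0 2)(3 14)(9 11)(10 13)(12 16)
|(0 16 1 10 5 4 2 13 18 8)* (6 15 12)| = 30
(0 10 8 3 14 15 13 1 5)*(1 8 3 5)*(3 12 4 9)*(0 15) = [10, 1, 2, 14, 9, 15, 6, 7, 5, 3, 12, 11, 4, 8, 0, 13] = (0 10 12 4 9 3 14)(5 15 13 8)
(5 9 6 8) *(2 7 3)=[0, 1, 7, 2, 4, 9, 8, 3, 5, 6]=(2 7 3)(5 9 6 8)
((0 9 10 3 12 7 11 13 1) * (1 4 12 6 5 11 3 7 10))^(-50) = ((0 9 1)(3 6 5 11 13 4 12 10 7))^(-50) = (0 9 1)(3 13 7 11 10 5 12 6 4)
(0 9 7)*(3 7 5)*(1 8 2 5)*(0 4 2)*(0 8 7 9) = (1 7 4 2 5 3 9) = [0, 7, 5, 9, 2, 3, 6, 4, 8, 1]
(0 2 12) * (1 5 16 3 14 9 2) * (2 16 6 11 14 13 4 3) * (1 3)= [3, 5, 12, 13, 1, 6, 11, 7, 8, 16, 10, 14, 0, 4, 9, 15, 2]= (0 3 13 4 1 5 6 11 14 9 16 2 12)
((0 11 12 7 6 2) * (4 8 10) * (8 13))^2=((0 11 12 7 6 2)(4 13 8 10))^2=(0 12 6)(2 11 7)(4 8)(10 13)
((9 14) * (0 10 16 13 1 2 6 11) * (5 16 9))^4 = ((0 10 9 14 5 16 13 1 2 6 11))^4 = (0 5 2 10 16 6 9 13 11 14 1)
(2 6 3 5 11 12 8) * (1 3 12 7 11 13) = (1 3 5 13)(2 6 12 8)(7 11) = [0, 3, 6, 5, 4, 13, 12, 11, 2, 9, 10, 7, 8, 1]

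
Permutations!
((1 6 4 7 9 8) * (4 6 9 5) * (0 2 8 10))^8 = ((0 2 8 1 9 10)(4 7 5))^8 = (0 8 9)(1 10 2)(4 5 7)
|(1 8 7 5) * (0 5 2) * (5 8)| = 4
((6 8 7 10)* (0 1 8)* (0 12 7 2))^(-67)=(0 1 8 2)(6 12 7 10)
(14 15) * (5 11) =(5 11)(14 15) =[0, 1, 2, 3, 4, 11, 6, 7, 8, 9, 10, 5, 12, 13, 15, 14]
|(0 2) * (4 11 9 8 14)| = 10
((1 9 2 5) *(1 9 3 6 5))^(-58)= ((1 3 6 5 9 2))^(-58)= (1 6 9)(2 3 5)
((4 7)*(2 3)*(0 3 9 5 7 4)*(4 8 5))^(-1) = ((0 3 2 9 4 8 5 7))^(-1) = (0 7 5 8 4 9 2 3)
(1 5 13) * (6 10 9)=(1 5 13)(6 10 9)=[0, 5, 2, 3, 4, 13, 10, 7, 8, 6, 9, 11, 12, 1]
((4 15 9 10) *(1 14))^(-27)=((1 14)(4 15 9 10))^(-27)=(1 14)(4 15 9 10)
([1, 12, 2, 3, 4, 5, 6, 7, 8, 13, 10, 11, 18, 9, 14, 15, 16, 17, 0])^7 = (0 18 12 1)(9 13)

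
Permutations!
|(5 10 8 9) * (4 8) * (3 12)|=|(3 12)(4 8 9 5 10)|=10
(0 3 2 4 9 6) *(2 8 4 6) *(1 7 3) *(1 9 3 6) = (0 9 2 1 7 6)(3 8 4) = [9, 7, 1, 8, 3, 5, 0, 6, 4, 2]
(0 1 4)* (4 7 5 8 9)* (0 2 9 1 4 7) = (0 4 2 9 7 5 8 1) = [4, 0, 9, 3, 2, 8, 6, 5, 1, 7]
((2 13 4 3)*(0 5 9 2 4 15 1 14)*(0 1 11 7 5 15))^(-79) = ((0 15 11 7 5 9 2 13)(1 14)(3 4))^(-79) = (0 15 11 7 5 9 2 13)(1 14)(3 4)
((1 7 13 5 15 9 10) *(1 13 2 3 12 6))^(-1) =(1 6 12 3 2 7)(5 13 10 9 15)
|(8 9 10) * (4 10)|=|(4 10 8 9)|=4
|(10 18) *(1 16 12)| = |(1 16 12)(10 18)| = 6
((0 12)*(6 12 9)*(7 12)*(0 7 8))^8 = ((0 9 6 8)(7 12))^8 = (12)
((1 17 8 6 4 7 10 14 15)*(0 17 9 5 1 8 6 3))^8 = ((0 17 6 4 7 10 14 15 8 3)(1 9 5))^8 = (0 8 14 7 6)(1 5 9)(3 15 10 4 17)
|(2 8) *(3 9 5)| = 6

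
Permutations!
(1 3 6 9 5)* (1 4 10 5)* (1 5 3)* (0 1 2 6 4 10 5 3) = (0 1 2 6 9 3 4 5 10) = [1, 2, 6, 4, 5, 10, 9, 7, 8, 3, 0]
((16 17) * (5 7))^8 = ((5 7)(16 17))^8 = (17)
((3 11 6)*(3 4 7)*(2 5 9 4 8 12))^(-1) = ((2 5 9 4 7 3 11 6 8 12))^(-1) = (2 12 8 6 11 3 7 4 9 5)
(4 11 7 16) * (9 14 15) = (4 11 7 16)(9 14 15) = [0, 1, 2, 3, 11, 5, 6, 16, 8, 14, 10, 7, 12, 13, 15, 9, 4]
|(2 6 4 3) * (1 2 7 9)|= |(1 2 6 4 3 7 9)|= 7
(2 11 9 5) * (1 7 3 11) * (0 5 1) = [5, 7, 0, 11, 4, 2, 6, 3, 8, 1, 10, 9] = (0 5 2)(1 7 3 11 9)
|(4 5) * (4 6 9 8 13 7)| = 7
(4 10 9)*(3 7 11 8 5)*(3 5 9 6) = (3 7 11 8 9 4 10 6) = [0, 1, 2, 7, 10, 5, 3, 11, 9, 4, 6, 8]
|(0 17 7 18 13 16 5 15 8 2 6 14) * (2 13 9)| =40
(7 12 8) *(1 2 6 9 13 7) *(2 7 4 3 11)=[0, 7, 6, 11, 3, 5, 9, 12, 1, 13, 10, 2, 8, 4]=(1 7 12 8)(2 6 9 13 4 3 11)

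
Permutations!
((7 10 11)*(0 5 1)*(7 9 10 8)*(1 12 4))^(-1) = (0 1 4 12 5)(7 8)(9 11 10)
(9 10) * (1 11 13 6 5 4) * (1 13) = [0, 11, 2, 3, 13, 4, 5, 7, 8, 10, 9, 1, 12, 6] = (1 11)(4 13 6 5)(9 10)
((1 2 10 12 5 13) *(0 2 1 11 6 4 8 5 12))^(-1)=((0 2 10)(4 8 5 13 11 6))^(-1)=(0 10 2)(4 6 11 13 5 8)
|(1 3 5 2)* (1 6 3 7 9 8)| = 4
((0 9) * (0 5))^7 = (0 9 5)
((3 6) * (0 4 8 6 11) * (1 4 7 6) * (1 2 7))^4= (0 2 11 8 3 4 6 1 7)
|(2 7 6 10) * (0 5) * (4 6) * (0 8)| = 15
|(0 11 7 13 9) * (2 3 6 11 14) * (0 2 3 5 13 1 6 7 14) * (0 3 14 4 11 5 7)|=14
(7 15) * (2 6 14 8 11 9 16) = (2 6 14 8 11 9 16)(7 15) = [0, 1, 6, 3, 4, 5, 14, 15, 11, 16, 10, 9, 12, 13, 8, 7, 2]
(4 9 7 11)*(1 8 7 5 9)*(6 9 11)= [0, 8, 2, 3, 1, 11, 9, 6, 7, 5, 10, 4]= (1 8 7 6 9 5 11 4)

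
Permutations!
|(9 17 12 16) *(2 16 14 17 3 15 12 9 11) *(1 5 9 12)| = 15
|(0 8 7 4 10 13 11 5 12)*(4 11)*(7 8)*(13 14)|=|(0 7 11 5 12)(4 10 14 13)|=20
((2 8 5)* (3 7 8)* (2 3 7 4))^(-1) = (2 4 3 5 8 7)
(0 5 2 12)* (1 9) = (0 5 2 12)(1 9) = [5, 9, 12, 3, 4, 2, 6, 7, 8, 1, 10, 11, 0]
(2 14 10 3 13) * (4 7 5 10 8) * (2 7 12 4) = (2 14 8)(3 13 7 5 10)(4 12) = [0, 1, 14, 13, 12, 10, 6, 5, 2, 9, 3, 11, 4, 7, 8]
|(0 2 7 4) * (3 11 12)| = 12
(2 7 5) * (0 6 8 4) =(0 6 8 4)(2 7 5) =[6, 1, 7, 3, 0, 2, 8, 5, 4]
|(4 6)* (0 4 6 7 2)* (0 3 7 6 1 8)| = 15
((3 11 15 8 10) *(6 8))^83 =(3 10 8 6 15 11)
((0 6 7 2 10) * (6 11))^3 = (0 7)(2 11)(6 10)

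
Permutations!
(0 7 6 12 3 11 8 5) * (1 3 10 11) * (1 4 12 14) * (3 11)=[7, 11, 2, 4, 12, 0, 14, 6, 5, 9, 3, 8, 10, 13, 1]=(0 7 6 14 1 11 8 5)(3 4 12 10)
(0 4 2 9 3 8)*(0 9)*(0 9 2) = [4, 1, 9, 8, 0, 5, 6, 7, 2, 3] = (0 4)(2 9 3 8)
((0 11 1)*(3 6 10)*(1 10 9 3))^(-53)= (0 1 10 11)(3 6 9)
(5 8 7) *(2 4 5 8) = (2 4 5)(7 8) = [0, 1, 4, 3, 5, 2, 6, 8, 7]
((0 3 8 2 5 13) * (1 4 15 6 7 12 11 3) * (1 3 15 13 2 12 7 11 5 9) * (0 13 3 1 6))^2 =(0 4 8 5 9 11)(1 3 12 2 6 15)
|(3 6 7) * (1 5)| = 6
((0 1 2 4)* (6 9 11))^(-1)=((0 1 2 4)(6 9 11))^(-1)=(0 4 2 1)(6 11 9)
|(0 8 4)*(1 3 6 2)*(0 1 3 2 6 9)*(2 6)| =8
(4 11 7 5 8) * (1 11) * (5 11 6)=(1 6 5 8 4)(7 11)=[0, 6, 2, 3, 1, 8, 5, 11, 4, 9, 10, 7]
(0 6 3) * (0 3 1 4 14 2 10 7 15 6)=(1 4 14 2 10 7 15 6)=[0, 4, 10, 3, 14, 5, 1, 15, 8, 9, 7, 11, 12, 13, 2, 6]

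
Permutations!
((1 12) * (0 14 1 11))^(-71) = (0 11 12 1 14)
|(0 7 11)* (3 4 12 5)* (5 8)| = |(0 7 11)(3 4 12 8 5)| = 15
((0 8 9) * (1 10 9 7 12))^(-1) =((0 8 7 12 1 10 9))^(-1) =(0 9 10 1 12 7 8)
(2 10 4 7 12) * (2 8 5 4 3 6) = [0, 1, 10, 6, 7, 4, 2, 12, 5, 9, 3, 11, 8] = (2 10 3 6)(4 7 12 8 5)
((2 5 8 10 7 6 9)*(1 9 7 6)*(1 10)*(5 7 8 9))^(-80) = (10)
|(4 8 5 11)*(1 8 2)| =|(1 8 5 11 4 2)| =6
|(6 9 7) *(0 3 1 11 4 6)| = |(0 3 1 11 4 6 9 7)| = 8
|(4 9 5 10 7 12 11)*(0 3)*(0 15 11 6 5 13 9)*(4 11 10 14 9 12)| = 6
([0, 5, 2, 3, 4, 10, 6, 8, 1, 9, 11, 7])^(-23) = (1 5 10 11 7 8)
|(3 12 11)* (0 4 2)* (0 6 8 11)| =|(0 4 2 6 8 11 3 12)| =8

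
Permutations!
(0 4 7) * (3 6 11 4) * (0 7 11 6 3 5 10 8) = (0 5 10 8)(4 11) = [5, 1, 2, 3, 11, 10, 6, 7, 0, 9, 8, 4]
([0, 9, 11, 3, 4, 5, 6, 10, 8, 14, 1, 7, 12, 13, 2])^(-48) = [0, 9, 11, 3, 4, 5, 6, 10, 8, 14, 1, 7, 12, 13, 2]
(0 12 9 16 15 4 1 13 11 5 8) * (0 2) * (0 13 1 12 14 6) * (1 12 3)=(0 14 6)(1 12 9 16 15 4 3)(2 13 11 5 8)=[14, 12, 13, 1, 3, 8, 0, 7, 2, 16, 10, 5, 9, 11, 6, 4, 15]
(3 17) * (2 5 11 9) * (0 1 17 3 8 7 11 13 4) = (0 1 17 8 7 11 9 2 5 13 4) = [1, 17, 5, 3, 0, 13, 6, 11, 7, 2, 10, 9, 12, 4, 14, 15, 16, 8]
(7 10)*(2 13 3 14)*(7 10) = [0, 1, 13, 14, 4, 5, 6, 7, 8, 9, 10, 11, 12, 3, 2] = (2 13 3 14)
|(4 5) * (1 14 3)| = 6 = |(1 14 3)(4 5)|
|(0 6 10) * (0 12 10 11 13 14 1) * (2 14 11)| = |(0 6 2 14 1)(10 12)(11 13)| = 10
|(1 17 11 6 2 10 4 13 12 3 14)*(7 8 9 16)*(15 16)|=|(1 17 11 6 2 10 4 13 12 3 14)(7 8 9 15 16)|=55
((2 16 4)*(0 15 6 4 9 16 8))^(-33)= (0 4)(2 15)(6 8)(9 16)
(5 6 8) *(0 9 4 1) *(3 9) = (0 3 9 4 1)(5 6 8) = [3, 0, 2, 9, 1, 6, 8, 7, 5, 4]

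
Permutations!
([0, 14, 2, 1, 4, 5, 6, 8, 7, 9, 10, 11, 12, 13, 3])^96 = [0, 1, 2, 3, 4, 5, 6, 7, 8, 9, 10, 11, 12, 13, 14]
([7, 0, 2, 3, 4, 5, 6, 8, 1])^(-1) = (0 1 8 7)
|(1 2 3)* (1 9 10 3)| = |(1 2)(3 9 10)| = 6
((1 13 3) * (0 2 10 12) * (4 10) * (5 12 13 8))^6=((0 2 4 10 13 3 1 8 5 12))^6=(0 1 4 5 13)(2 8 10 12 3)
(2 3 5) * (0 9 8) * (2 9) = (0 2 3 5 9 8) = [2, 1, 3, 5, 4, 9, 6, 7, 0, 8]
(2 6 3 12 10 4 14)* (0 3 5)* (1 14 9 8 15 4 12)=(0 3 1 14 2 6 5)(4 9 8 15)(10 12)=[3, 14, 6, 1, 9, 0, 5, 7, 15, 8, 12, 11, 10, 13, 2, 4]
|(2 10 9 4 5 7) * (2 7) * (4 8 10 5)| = 6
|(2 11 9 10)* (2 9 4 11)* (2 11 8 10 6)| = 7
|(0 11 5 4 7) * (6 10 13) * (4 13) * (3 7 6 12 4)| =10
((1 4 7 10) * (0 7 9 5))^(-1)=(0 5 9 4 1 10 7)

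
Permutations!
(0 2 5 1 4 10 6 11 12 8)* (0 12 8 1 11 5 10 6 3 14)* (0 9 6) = (0 2 10 3 14 9 6 5 11 8 12 1 4) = [2, 4, 10, 14, 0, 11, 5, 7, 12, 6, 3, 8, 1, 13, 9]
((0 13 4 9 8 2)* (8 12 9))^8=(0 8 13 2 4)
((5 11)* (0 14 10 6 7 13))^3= (0 6)(5 11)(7 14)(10 13)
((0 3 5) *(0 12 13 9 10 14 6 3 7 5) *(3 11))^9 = (0 11 14 9 12 7 3 6 10 13 5)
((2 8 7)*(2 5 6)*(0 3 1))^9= (2 6 5 7 8)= ((0 3 1)(2 8 7 5 6))^9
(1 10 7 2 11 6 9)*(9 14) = (1 10 7 2 11 6 14 9) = [0, 10, 11, 3, 4, 5, 14, 2, 8, 1, 7, 6, 12, 13, 9]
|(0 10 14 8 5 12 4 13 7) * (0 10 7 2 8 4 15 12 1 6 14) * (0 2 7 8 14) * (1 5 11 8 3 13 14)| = 8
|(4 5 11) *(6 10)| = 6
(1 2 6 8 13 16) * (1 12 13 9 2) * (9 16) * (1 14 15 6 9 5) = (1 14 15 6 8 16 12 13 5)(2 9) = [0, 14, 9, 3, 4, 1, 8, 7, 16, 2, 10, 11, 13, 5, 15, 6, 12]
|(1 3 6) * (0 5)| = |(0 5)(1 3 6)| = 6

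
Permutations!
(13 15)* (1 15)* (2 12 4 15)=(1 2 12 4 15 13)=[0, 2, 12, 3, 15, 5, 6, 7, 8, 9, 10, 11, 4, 1, 14, 13]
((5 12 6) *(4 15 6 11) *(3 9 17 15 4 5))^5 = ((3 9 17 15 6)(5 12 11))^5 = (17)(5 11 12)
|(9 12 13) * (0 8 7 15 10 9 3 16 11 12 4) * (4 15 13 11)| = |(0 8 7 13 3 16 4)(9 15 10)(11 12)| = 42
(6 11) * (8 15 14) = [0, 1, 2, 3, 4, 5, 11, 7, 15, 9, 10, 6, 12, 13, 8, 14] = (6 11)(8 15 14)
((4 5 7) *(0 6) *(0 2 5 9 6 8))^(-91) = (0 8)(2 6 9 4 7 5)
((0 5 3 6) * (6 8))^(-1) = (0 6 8 3 5)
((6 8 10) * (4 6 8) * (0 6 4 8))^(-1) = ((0 6 8 10))^(-1) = (0 10 8 6)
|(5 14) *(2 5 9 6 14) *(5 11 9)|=|(2 11 9 6 14 5)|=6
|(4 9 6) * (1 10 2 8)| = 12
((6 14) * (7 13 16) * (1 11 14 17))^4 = (1 17 6 14 11)(7 13 16)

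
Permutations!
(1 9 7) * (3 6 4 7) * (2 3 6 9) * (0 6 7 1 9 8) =(0 6 4 1 2 3 8)(7 9) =[6, 2, 3, 8, 1, 5, 4, 9, 0, 7]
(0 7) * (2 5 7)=(0 2 5 7)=[2, 1, 5, 3, 4, 7, 6, 0]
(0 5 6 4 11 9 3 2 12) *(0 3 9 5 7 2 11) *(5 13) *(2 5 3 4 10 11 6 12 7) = (0 2 7 5 12 4)(3 6 10 11 13) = [2, 1, 7, 6, 0, 12, 10, 5, 8, 9, 11, 13, 4, 3]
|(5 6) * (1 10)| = 2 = |(1 10)(5 6)|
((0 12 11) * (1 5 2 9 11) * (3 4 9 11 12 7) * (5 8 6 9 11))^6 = (0 7 3 4 11)(1 8 6 9 12)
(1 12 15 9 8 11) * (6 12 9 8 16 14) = [0, 9, 2, 3, 4, 5, 12, 7, 11, 16, 10, 1, 15, 13, 6, 8, 14] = (1 9 16 14 6 12 15 8 11)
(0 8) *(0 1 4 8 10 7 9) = (0 10 7 9)(1 4 8) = [10, 4, 2, 3, 8, 5, 6, 9, 1, 0, 7]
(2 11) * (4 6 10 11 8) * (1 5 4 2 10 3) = (1 5 4 6 3)(2 8)(10 11) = [0, 5, 8, 1, 6, 4, 3, 7, 2, 9, 11, 10]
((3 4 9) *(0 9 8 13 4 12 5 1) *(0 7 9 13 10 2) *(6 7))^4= ((0 13 4 8 10 2)(1 6 7 9 3 12 5))^4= (0 10 4)(1 3 6 12 7 5 9)(2 8 13)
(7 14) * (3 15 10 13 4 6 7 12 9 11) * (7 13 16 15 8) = (3 8 7 14 12 9 11)(4 6 13)(10 16 15) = [0, 1, 2, 8, 6, 5, 13, 14, 7, 11, 16, 3, 9, 4, 12, 10, 15]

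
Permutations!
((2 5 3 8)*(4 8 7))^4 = ((2 5 3 7 4 8))^4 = (2 4 3)(5 8 7)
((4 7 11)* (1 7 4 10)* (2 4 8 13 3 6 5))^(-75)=((1 7 11 10)(2 4 8 13 3 6 5))^(-75)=(1 7 11 10)(2 8 3 5 4 13 6)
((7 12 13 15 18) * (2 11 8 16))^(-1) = ((2 11 8 16)(7 12 13 15 18))^(-1) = (2 16 8 11)(7 18 15 13 12)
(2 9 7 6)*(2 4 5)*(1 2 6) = (1 2 9 7)(4 5 6) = [0, 2, 9, 3, 5, 6, 4, 1, 8, 7]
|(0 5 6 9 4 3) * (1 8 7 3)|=|(0 5 6 9 4 1 8 7 3)|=9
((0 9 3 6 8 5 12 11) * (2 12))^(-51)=((0 9 3 6 8 5 2 12 11))^(-51)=(0 6 2)(3 5 11)(8 12 9)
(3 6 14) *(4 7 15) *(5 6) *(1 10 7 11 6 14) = (1 10 7 15 4 11 6)(3 5 14) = [0, 10, 2, 5, 11, 14, 1, 15, 8, 9, 7, 6, 12, 13, 3, 4]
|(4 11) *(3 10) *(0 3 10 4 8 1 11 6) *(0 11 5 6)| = |(0 3 4)(1 5 6 11 8)| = 15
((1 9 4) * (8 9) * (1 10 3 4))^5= (1 9 8)(3 10 4)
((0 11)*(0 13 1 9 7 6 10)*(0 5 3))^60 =(13)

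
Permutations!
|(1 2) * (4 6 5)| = 6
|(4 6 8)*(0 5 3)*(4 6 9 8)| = 12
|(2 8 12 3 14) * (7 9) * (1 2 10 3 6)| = 30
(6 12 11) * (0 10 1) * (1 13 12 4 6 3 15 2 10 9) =(0 9 1)(2 10 13 12 11 3 15)(4 6) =[9, 0, 10, 15, 6, 5, 4, 7, 8, 1, 13, 3, 11, 12, 14, 2]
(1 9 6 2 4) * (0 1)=(0 1 9 6 2 4)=[1, 9, 4, 3, 0, 5, 2, 7, 8, 6]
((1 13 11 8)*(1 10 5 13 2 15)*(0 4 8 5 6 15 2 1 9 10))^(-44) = ((0 4 8)(5 13 11)(6 15 9 10))^(-44) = (15)(0 4 8)(5 13 11)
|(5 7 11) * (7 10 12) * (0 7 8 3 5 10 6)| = |(0 7 11 10 12 8 3 5 6)| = 9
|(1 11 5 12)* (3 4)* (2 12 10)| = 6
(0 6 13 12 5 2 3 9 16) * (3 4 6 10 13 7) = (0 10 13 12 5 2 4 6 7 3 9 16) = [10, 1, 4, 9, 6, 2, 7, 3, 8, 16, 13, 11, 5, 12, 14, 15, 0]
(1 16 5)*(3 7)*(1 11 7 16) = (3 16 5 11 7) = [0, 1, 2, 16, 4, 11, 6, 3, 8, 9, 10, 7, 12, 13, 14, 15, 5]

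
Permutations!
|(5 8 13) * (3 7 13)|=|(3 7 13 5 8)|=5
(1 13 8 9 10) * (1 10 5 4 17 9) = (1 13 8)(4 17 9 5) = [0, 13, 2, 3, 17, 4, 6, 7, 1, 5, 10, 11, 12, 8, 14, 15, 16, 9]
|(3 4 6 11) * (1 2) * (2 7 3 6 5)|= |(1 7 3 4 5 2)(6 11)|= 6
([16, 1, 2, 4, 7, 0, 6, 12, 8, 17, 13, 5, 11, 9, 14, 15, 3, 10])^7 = (0 5 11 12 7 4 3 16)(9 13 10 17)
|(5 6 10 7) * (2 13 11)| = |(2 13 11)(5 6 10 7)| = 12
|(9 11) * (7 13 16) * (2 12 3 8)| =12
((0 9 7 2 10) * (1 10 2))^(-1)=((0 9 7 1 10))^(-1)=(0 10 1 7 9)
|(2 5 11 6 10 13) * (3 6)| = |(2 5 11 3 6 10 13)| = 7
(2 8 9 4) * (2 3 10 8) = (3 10 8 9 4) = [0, 1, 2, 10, 3, 5, 6, 7, 9, 4, 8]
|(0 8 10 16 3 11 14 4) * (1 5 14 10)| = 12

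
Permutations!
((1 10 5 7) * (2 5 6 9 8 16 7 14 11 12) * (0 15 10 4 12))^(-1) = ((0 15 10 6 9 8 16 7 1 4 12 2 5 14 11))^(-1) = (0 11 14 5 2 12 4 1 7 16 8 9 6 10 15)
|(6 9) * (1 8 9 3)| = |(1 8 9 6 3)| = 5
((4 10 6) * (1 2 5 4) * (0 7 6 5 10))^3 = (0 1 5 7 2 4 6 10)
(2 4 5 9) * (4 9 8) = (2 9)(4 5 8) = [0, 1, 9, 3, 5, 8, 6, 7, 4, 2]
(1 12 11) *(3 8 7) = (1 12 11)(3 8 7) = [0, 12, 2, 8, 4, 5, 6, 3, 7, 9, 10, 1, 11]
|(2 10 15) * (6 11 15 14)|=6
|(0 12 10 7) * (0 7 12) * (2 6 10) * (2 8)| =5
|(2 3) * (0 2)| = 3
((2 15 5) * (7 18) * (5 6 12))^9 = (2 5 12 6 15)(7 18)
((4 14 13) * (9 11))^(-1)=((4 14 13)(9 11))^(-1)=(4 13 14)(9 11)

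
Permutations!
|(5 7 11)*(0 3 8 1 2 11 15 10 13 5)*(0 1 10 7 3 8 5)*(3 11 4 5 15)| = 60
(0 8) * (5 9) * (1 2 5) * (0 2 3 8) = (1 3 8 2 5 9) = [0, 3, 5, 8, 4, 9, 6, 7, 2, 1]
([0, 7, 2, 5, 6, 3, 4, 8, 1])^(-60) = [0, 1, 2, 3, 4, 5, 6, 7, 8]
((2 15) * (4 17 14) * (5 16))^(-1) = ((2 15)(4 17 14)(5 16))^(-1) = (2 15)(4 14 17)(5 16)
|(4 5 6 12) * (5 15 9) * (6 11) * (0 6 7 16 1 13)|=12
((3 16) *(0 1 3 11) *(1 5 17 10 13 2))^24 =(0 13 16 17 1)(2 11 10 3 5)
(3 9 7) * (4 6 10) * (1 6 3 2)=(1 6 10 4 3 9 7 2)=[0, 6, 1, 9, 3, 5, 10, 2, 8, 7, 4]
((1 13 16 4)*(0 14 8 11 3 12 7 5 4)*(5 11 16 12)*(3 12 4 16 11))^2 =((0 14 8 11 12 7 3 5 16)(1 13 4))^2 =(0 8 12 3 16 14 11 7 5)(1 4 13)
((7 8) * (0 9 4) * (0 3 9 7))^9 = ((0 7 8)(3 9 4))^9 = (9)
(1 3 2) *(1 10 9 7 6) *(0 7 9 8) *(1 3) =(0 7 6 3 2 10 8) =[7, 1, 10, 2, 4, 5, 3, 6, 0, 9, 8]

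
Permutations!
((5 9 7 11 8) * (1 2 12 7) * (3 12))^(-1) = (1 9 5 8 11 7 12 3 2) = ((1 2 3 12 7 11 8 5 9))^(-1)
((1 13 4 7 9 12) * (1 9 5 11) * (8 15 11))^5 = (1 8 4 11 5 13 15 7)(9 12)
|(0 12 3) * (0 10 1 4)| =6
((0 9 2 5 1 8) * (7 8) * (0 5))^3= ((0 9 2)(1 7 8 5))^3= (9)(1 5 8 7)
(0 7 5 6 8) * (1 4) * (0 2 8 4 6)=[7, 6, 8, 3, 1, 0, 4, 5, 2]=(0 7 5)(1 6 4)(2 8)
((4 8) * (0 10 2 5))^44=(10)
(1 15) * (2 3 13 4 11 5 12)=(1 15)(2 3 13 4 11 5 12)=[0, 15, 3, 13, 11, 12, 6, 7, 8, 9, 10, 5, 2, 4, 14, 1]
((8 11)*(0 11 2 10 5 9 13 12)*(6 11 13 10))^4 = (0 13 12)(5 9 10)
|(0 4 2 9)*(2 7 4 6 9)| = 6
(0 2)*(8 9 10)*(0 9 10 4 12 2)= (2 9 4 12)(8 10)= [0, 1, 9, 3, 12, 5, 6, 7, 10, 4, 8, 11, 2]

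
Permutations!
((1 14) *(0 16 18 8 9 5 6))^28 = (18)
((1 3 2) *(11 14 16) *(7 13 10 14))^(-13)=(1 2 3)(7 11 16 14 10 13)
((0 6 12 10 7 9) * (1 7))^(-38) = ((0 6 12 10 1 7 9))^(-38) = (0 1 6 7 12 9 10)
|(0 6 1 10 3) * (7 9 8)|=15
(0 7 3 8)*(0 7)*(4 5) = (3 8 7)(4 5) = [0, 1, 2, 8, 5, 4, 6, 3, 7]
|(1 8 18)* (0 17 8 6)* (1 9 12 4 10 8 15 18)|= |(0 17 15 18 9 12 4 10 8 1 6)|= 11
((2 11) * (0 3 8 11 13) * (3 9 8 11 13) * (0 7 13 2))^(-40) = (13)(0 8 3)(2 11 9)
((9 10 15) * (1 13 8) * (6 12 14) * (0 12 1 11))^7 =(0 11 8 13 1 6 14 12)(9 10 15) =((0 12 14 6 1 13 8 11)(9 10 15))^7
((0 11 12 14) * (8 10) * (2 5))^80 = (14)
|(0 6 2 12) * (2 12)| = |(0 6 12)| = 3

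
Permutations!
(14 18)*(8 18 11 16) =(8 18 14 11 16) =[0, 1, 2, 3, 4, 5, 6, 7, 18, 9, 10, 16, 12, 13, 11, 15, 8, 17, 14]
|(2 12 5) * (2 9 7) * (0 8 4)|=|(0 8 4)(2 12 5 9 7)|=15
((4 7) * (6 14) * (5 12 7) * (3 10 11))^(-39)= ((3 10 11)(4 5 12 7)(6 14))^(-39)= (4 5 12 7)(6 14)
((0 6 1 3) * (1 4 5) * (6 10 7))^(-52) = ((0 10 7 6 4 5 1 3))^(-52) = (0 4)(1 7)(3 6)(5 10)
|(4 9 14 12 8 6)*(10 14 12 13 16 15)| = |(4 9 12 8 6)(10 14 13 16 15)| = 5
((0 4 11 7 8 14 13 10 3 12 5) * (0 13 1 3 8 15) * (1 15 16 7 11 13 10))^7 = (0 10 1 15 5 13 14 12 4 8 3)(7 16)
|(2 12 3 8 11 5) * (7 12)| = |(2 7 12 3 8 11 5)| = 7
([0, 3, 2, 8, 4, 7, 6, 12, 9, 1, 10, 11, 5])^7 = (1 9 8 3)(5 7 12)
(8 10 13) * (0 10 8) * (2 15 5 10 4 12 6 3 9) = (0 4 12 6 3 9 2 15 5 10 13) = [4, 1, 15, 9, 12, 10, 3, 7, 8, 2, 13, 11, 6, 0, 14, 5]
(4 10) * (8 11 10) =[0, 1, 2, 3, 8, 5, 6, 7, 11, 9, 4, 10] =(4 8 11 10)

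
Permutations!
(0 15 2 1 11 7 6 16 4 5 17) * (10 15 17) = (0 17)(1 11 7 6 16 4 5 10 15 2) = [17, 11, 1, 3, 5, 10, 16, 6, 8, 9, 15, 7, 12, 13, 14, 2, 4, 0]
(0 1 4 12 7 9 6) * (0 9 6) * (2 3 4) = (0 1 2 3 4 12 7 6 9) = [1, 2, 3, 4, 12, 5, 9, 6, 8, 0, 10, 11, 7]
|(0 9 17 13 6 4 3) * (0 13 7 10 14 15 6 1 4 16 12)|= |(0 9 17 7 10 14 15 6 16 12)(1 4 3 13)|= 20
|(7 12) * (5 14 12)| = 4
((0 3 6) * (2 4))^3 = ((0 3 6)(2 4))^3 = (6)(2 4)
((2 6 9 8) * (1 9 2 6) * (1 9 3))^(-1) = ((1 3)(2 9 8 6))^(-1) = (1 3)(2 6 8 9)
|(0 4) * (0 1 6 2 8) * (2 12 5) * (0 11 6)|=|(0 4 1)(2 8 11 6 12 5)|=6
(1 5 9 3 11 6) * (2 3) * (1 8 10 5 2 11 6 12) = [0, 2, 3, 6, 4, 9, 8, 7, 10, 11, 5, 12, 1] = (1 2 3 6 8 10 5 9 11 12)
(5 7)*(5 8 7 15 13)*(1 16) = [0, 16, 2, 3, 4, 15, 6, 8, 7, 9, 10, 11, 12, 5, 14, 13, 1] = (1 16)(5 15 13)(7 8)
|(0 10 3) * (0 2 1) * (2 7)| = |(0 10 3 7 2 1)| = 6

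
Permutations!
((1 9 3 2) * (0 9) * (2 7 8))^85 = (0 9 3 7 8 2 1)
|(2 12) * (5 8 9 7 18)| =|(2 12)(5 8 9 7 18)| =10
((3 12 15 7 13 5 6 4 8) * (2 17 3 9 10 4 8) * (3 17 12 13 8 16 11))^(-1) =(17)(2 4 10 9 8 7 15 12)(3 11 16 6 5 13)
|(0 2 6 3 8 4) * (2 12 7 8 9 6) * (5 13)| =30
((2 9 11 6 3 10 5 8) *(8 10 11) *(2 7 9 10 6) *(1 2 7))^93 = ((1 2 10 5 6 3 11 7 9 8))^93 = (1 5 11 8 10 3 9 2 6 7)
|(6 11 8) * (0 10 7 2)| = |(0 10 7 2)(6 11 8)| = 12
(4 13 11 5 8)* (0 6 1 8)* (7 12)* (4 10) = (0 6 1 8 10 4 13 11 5)(7 12) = [6, 8, 2, 3, 13, 0, 1, 12, 10, 9, 4, 5, 7, 11]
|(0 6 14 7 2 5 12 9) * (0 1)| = 9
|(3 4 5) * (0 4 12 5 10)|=3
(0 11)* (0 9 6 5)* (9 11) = (11)(0 9 6 5) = [9, 1, 2, 3, 4, 0, 5, 7, 8, 6, 10, 11]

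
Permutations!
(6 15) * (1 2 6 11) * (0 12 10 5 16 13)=[12, 2, 6, 3, 4, 16, 15, 7, 8, 9, 5, 1, 10, 0, 14, 11, 13]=(0 12 10 5 16 13)(1 2 6 15 11)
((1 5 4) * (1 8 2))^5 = (8)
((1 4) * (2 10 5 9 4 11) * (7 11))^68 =(1 10)(2 4)(5 7)(9 11)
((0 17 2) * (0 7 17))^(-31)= ((2 7 17))^(-31)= (2 17 7)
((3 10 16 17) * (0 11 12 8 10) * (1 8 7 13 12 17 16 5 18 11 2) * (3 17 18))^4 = ((0 2 1 8 10 5 3)(7 13 12)(11 18))^4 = (18)(0 10 2 5 1 3 8)(7 13 12)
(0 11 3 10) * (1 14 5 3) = [11, 14, 2, 10, 4, 3, 6, 7, 8, 9, 0, 1, 12, 13, 5] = (0 11 1 14 5 3 10)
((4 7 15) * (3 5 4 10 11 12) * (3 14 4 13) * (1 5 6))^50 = (4 7 15 10 11 12 14)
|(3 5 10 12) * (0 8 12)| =|(0 8 12 3 5 10)| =6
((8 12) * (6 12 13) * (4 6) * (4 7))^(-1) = (4 7 13 8 12 6)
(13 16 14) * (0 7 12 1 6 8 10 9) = (0 7 12 1 6 8 10 9)(13 16 14) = [7, 6, 2, 3, 4, 5, 8, 12, 10, 0, 9, 11, 1, 16, 13, 15, 14]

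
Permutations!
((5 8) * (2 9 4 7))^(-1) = (2 7 4 9)(5 8)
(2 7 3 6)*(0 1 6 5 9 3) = (0 1 6 2 7)(3 5 9) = [1, 6, 7, 5, 4, 9, 2, 0, 8, 3]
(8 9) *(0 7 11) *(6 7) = (0 6 7 11)(8 9) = [6, 1, 2, 3, 4, 5, 7, 11, 9, 8, 10, 0]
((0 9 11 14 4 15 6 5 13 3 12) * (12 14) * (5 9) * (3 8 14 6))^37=(0 5 13 8 14 4 15 3 6 9 11 12)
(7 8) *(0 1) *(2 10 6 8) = (0 1)(2 10 6 8 7) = [1, 0, 10, 3, 4, 5, 8, 2, 7, 9, 6]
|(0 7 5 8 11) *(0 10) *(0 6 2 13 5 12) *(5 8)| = 6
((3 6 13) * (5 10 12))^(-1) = (3 13 6)(5 12 10)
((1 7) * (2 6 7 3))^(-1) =((1 3 2 6 7))^(-1) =(1 7 6 2 3)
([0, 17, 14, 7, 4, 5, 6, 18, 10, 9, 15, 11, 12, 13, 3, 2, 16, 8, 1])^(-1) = (1 18 7 3 14 2 15 10 8 17)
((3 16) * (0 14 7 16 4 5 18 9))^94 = ((0 14 7 16 3 4 5 18 9))^94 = (0 3 9 16 18 7 5 14 4)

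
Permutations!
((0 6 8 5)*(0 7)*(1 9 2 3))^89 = ((0 6 8 5 7)(1 9 2 3))^89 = (0 7 5 8 6)(1 9 2 3)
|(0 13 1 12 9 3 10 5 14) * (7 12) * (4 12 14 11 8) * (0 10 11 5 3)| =|(0 13 1 7 14 10 3 11 8 4 12 9)| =12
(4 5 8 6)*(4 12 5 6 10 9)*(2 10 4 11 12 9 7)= [0, 1, 10, 3, 6, 8, 9, 2, 4, 11, 7, 12, 5]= (2 10 7)(4 6 9 11 12 5 8)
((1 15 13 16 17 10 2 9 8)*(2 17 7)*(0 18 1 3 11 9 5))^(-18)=((0 18 1 15 13 16 7 2 5)(3 11 9 8)(10 17))^(-18)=(18)(3 9)(8 11)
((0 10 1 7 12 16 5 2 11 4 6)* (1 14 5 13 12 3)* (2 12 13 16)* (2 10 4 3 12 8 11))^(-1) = (16)(0 6 4)(1 3 11 8 5 14 10 12 7) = ((16)(0 4 6)(1 7 12 10 14 5 8 11 3))^(-1)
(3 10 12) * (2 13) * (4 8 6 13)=[0, 1, 4, 10, 8, 5, 13, 7, 6, 9, 12, 11, 3, 2]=(2 4 8 6 13)(3 10 12)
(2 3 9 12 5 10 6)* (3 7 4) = (2 7 4 3 9 12 5 10 6) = [0, 1, 7, 9, 3, 10, 2, 4, 8, 12, 6, 11, 5]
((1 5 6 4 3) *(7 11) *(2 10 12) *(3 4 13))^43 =(1 13 5 3 6)(2 10 12)(7 11)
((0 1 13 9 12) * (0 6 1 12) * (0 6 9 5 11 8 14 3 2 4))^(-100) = (0 1 8 4 6 11 2 9 5 3 12 13 14)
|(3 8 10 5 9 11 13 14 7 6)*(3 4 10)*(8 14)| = 11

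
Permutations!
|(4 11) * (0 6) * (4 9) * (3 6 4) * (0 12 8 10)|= 9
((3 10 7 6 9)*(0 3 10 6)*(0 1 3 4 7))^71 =((0 4 7 1 3 6 9 10))^71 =(0 10 9 6 3 1 7 4)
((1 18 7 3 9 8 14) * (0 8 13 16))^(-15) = ((0 8 14 1 18 7 3 9 13 16))^(-15) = (0 7)(1 13)(3 8)(9 14)(16 18)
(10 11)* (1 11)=(1 11 10)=[0, 11, 2, 3, 4, 5, 6, 7, 8, 9, 1, 10]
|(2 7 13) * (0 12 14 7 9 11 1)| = 9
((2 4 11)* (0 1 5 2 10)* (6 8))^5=((0 1 5 2 4 11 10)(6 8))^5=(0 11 2 1 10 4 5)(6 8)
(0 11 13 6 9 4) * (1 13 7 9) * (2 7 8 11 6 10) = (0 6 1 13 10 2 7 9 4)(8 11) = [6, 13, 7, 3, 0, 5, 1, 9, 11, 4, 2, 8, 12, 10]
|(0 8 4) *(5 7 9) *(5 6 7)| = 3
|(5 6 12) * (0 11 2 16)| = |(0 11 2 16)(5 6 12)| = 12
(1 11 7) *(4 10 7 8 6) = (1 11 8 6 4 10 7) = [0, 11, 2, 3, 10, 5, 4, 1, 6, 9, 7, 8]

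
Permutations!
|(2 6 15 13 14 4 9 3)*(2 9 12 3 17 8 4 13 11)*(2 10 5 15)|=|(2 6)(3 9 17 8 4 12)(5 15 11 10)(13 14)|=12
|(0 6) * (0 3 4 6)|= 3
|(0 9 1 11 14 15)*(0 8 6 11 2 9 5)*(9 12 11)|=18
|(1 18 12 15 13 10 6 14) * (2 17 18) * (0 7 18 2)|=10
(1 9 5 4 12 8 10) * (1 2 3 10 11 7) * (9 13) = [0, 13, 3, 10, 12, 4, 6, 1, 11, 5, 2, 7, 8, 9] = (1 13 9 5 4 12 8 11 7)(2 3 10)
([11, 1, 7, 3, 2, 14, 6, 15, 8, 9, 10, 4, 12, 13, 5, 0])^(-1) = (0 15 7 2 4 11)(5 14)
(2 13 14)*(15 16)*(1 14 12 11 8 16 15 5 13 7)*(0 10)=(0 10)(1 14 2 7)(5 13 12 11 8 16)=[10, 14, 7, 3, 4, 13, 6, 1, 16, 9, 0, 8, 11, 12, 2, 15, 5]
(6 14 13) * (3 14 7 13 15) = (3 14 15)(6 7 13) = [0, 1, 2, 14, 4, 5, 7, 13, 8, 9, 10, 11, 12, 6, 15, 3]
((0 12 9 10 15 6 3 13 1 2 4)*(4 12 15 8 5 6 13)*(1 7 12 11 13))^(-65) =((0 15 1 2 11 13 7 12 9 10 8 5 6 3 4))^(-65) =(0 8 13)(1 6 12)(2 3 9)(4 10 11)(5 7 15)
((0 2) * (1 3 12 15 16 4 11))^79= ((0 2)(1 3 12 15 16 4 11))^79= (0 2)(1 12 16 11 3 15 4)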